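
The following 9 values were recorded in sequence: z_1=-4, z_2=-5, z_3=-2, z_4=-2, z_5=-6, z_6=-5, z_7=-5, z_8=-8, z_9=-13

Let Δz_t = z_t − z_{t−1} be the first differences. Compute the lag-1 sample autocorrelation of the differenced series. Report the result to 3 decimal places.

First differences Δz: -1, 3, 0, -4, 1, 0, -3, -5
Mean of differences = -1.1250
Numerator Σ(Δz_t−Δz̄)(Δz_{t+1}−Δz̄) = 3.3594
Denominator Σ(Δz_t−Δz̄)² = 50.8750
r_1(Δz) = 3.3594 / 50.8750 = 0.066

0.066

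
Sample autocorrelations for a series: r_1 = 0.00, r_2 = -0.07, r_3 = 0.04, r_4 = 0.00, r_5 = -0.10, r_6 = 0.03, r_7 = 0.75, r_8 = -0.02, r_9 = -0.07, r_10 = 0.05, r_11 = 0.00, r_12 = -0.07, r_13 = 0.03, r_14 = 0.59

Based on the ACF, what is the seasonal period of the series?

The largest autocorrelation is r_7 = 0.75, with a weaker echo at lag 14 (0.59); the remaining lags stay at or below 0.05.
The dominant spike at lag 7 indicates a seasonal period of 7.

7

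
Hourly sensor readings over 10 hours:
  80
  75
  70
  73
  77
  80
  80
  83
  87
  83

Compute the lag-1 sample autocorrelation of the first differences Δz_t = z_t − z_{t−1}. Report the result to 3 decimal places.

0.209

First differences Δz: -5, -5, 3, 4, 3, 0, 3, 4, -4
Mean of differences = 0.3333
Numerator Σ(Δz_t−Δz̄)(Δz_{t+1}−Δz̄) = 25.8889
Denominator Σ(Δz_t−Δz̄)² = 124.0000
r_1(Δz) = 25.8889 / 124.0000 = 0.209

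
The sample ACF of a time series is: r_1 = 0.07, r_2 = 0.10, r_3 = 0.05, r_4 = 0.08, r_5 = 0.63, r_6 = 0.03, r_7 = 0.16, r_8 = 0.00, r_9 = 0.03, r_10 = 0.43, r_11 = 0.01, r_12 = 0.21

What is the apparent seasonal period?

The largest autocorrelation is r_5 = 0.63, with a weaker echo at lag 10 (0.43); the remaining lags stay at or below 0.21.
The dominant spike at lag 5 indicates a seasonal period of 5.

5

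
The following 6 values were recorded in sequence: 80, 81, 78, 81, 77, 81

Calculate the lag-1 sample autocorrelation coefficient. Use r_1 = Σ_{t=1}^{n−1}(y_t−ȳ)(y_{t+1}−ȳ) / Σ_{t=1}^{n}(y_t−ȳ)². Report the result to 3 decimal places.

-0.725

Mean ȳ = (80 + 81 + 78 + 81 + 77 + 81)/6 = 79.6667
Numerator Σ_{t=1}^{5}(y_t−ȳ)(y_{t+1}−ȳ) = -11.1111
Denominator Σ(y_t−ȳ)² = 15.3333
r_1 = -11.1111 / 15.3333 = -0.725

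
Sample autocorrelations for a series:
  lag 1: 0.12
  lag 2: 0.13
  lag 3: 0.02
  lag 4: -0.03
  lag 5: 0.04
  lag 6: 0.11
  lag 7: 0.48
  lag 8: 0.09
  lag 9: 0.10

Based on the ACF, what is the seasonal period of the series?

7

The largest autocorrelation is r_7 = 0.48; the remaining lags stay at or below 0.13.
The dominant spike at lag 7 indicates a seasonal period of 7.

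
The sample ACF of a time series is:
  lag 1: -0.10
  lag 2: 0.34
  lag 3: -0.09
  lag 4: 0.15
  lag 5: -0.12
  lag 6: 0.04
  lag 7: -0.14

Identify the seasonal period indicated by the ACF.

The largest autocorrelation is r_2 = 0.34, with a weaker echo at lag 4 (0.15); the remaining lags stay at or below 0.04.
The dominant spike at lag 2 indicates a seasonal period of 2.

2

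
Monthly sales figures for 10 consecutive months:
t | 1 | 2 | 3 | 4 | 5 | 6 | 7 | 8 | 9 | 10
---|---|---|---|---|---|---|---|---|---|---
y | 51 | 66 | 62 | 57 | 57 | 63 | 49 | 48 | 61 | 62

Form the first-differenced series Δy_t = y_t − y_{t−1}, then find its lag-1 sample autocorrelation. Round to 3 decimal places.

-0.161

First differences Δy: 15, -4, -5, 0, 6, -14, -1, 13, 1
Mean of differences = 1.2222
Numerator Σ(Δy_t−Δȳ)(Δy_{t+1}−Δȳ) = -105.3827
Denominator Σ(Δy_t−Δȳ)² = 655.5556
r_1(Δy) = -105.3827 / 655.5556 = -0.161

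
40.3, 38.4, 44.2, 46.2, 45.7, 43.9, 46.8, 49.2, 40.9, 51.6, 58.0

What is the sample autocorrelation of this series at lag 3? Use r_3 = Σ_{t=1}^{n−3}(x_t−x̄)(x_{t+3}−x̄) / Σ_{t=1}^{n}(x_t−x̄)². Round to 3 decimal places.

0.186

Mean x̄ = (40.3 + 38.4 + 44.2 + 46.2 + 45.7 + 43.9 + 46.8 + 49.2 + 40.9 + 51.6 + 58.0)/11 = 45.9273
Numerator Σ_{t=1}^{8}(x_t−x̄)(x_{t+3}−x̄) = 57.8250
Denominator Σ(x_t−x̄)² = 310.2218
r_3 = 57.8250 / 310.2218 = 0.186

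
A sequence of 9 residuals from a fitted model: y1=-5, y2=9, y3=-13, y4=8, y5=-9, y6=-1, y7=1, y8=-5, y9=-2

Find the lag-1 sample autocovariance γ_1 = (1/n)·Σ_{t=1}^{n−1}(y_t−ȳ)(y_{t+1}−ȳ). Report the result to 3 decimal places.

Mean ȳ = (-5 + 9 − 13 + 8 − 9 − 1 + 1 − 5 − 2)/9 = -1.8889
Σ_{t=1}^{8}(y_t−ȳ)(y_{t+1}−ȳ) = -347.4568
γ_1 = -347.4568 / 9 = -38.606

-38.606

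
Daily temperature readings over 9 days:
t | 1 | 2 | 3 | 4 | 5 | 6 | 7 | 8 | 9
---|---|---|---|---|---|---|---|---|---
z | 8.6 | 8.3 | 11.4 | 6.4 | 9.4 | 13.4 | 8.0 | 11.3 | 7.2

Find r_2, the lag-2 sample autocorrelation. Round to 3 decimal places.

0.012

Mean z̄ = (8.6 + 8.3 + 11.4 + 6.4 + 9.4 + 13.4 + 8.0 + 11.3 + 7.2)/9 = 9.3333
Numerator Σ_{t=1}^{7}(z_t−z̄)(z_{t+2}−z̄) = 0.4778
Denominator Σ(z_t−z̄)² = 41.2200
r_2 = 0.4778 / 41.2200 = 0.012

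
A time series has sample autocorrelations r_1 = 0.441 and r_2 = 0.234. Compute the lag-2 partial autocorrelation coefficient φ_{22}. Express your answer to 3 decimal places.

φ_{22} = (r_2 − r_1²) / (1 − r_1²)
r_1² = (0.441)² = 0.194481
Numerator = 0.234 − 0.1945 = 0.0395; denominator = 1 − 0.1945 = 0.8055
φ_{22} = 0.0395 / 0.8055 = 0.049

0.049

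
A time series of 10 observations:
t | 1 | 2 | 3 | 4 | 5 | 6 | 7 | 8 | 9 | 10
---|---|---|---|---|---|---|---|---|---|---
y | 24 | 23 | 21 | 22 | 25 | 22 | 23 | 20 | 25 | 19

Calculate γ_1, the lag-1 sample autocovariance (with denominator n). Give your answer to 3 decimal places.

Mean ȳ = (24 + 23 + 21 + 22 + 25 + 22 + 23 + 20 + 25 + 19)/10 = 22.4000
Σ_{t=1}^{9}(y_t−ȳ)(y_{t+1}−ȳ) = -18.1600
γ_1 = -18.1600 / 10 = -1.816

-1.816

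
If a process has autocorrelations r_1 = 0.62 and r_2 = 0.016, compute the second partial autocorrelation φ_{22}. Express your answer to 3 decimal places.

-0.598

φ_{22} = (r_2 − r_1²) / (1 − r_1²)
r_1² = (0.62)² = 0.3844
Numerator = 0.016 − 0.3844 = -0.3684; denominator = 1 − 0.3844 = 0.6156
φ_{22} = -0.3684 / 0.6156 = -0.598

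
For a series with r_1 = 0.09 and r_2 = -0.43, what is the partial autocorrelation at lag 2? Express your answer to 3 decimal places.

φ_{22} = (r_2 − r_1²) / (1 − r_1²)
r_1² = (0.09)² = 0.0081
Numerator = -0.43 − 0.0081 = -0.4381; denominator = 1 − 0.0081 = 0.9919
φ_{22} = -0.4381 / 0.9919 = -0.442

-0.442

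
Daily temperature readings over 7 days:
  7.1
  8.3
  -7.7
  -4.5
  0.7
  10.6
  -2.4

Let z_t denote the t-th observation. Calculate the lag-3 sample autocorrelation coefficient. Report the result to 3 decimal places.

-0.331

Mean z̄ = (7.1 + 8.3 − 7.7 − 4.5 + 0.7 + 10.6 − 2.4)/7 = 1.7286
Σ(z_t−z̄)(z_{t+3}−z̄) = (-33.4563) + (-6.7592) + (-83.6449) + (25.7151) = -98.1453
Denominator Σ(z_t−z̄)² = 296.5343
r_3 = -98.1453 / 296.5343 = -0.331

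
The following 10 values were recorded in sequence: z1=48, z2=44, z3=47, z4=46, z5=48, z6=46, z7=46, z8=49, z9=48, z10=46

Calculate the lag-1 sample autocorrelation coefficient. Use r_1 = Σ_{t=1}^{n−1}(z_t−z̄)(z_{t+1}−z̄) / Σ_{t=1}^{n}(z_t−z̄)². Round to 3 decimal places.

-0.278

Mean z̄ = (48 + 44 + 47 + 46 + 48 + 46 + 46 + 49 + 48 + 46)/10 = 46.8000
Numerator Σ_{t=1}^{9}(z_t−z̄)(z_{t+1}−z̄) = -5.4400
Denominator Σ(z_t−z̄)² = 19.6000
r_1 = -5.4400 / 19.6000 = -0.278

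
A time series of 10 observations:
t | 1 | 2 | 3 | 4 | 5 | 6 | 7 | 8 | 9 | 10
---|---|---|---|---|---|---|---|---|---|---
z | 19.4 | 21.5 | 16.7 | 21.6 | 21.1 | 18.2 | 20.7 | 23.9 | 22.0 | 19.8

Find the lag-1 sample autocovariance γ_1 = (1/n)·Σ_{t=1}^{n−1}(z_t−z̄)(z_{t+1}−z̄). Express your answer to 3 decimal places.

Mean z̄ = (19.4 + 21.5 + 16.7 + 21.6 + 21.1 + 18.2 + 20.7 + 23.9 + 22.0 + 19.8)/10 = 20.4900
Σ_{t=1}^{9}(z_t−z̄)(z_{t+1}−z̄) = -5.5131
γ_1 = -5.5131 / 10 = -0.551

-0.551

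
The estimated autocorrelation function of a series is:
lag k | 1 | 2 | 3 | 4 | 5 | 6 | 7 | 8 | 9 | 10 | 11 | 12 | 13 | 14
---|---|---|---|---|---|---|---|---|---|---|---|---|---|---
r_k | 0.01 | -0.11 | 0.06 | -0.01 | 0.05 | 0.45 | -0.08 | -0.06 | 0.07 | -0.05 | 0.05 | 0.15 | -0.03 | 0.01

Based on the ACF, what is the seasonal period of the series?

6

The largest autocorrelation is r_6 = 0.45, with a weaker echo at lag 12 (0.15); the remaining lags stay at or below 0.07.
The dominant spike at lag 6 indicates a seasonal period of 6.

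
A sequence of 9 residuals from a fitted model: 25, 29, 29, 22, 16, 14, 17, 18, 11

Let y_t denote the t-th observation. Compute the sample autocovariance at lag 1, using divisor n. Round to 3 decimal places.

22.381

Mean ȳ = (25 + 29 + 29 + 22 + 16 + 14 + 17 + 18 + 11)/9 = 20.1111
Σ_{t=1}^{8}(y_t−ȳ)(y_{t+1}−ȳ) = 201.4321
γ_1 = 201.4321 / 9 = 22.381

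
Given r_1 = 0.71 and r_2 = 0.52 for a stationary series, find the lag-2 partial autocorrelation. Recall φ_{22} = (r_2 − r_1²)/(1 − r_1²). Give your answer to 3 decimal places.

0.032

φ_{22} = (r_2 − r_1²) / (1 − r_1²)
r_1² = (0.71)² = 0.5041
Numerator = 0.52 − 0.5041 = 0.0159; denominator = 1 − 0.5041 = 0.4959
φ_{22} = 0.0159 / 0.4959 = 0.032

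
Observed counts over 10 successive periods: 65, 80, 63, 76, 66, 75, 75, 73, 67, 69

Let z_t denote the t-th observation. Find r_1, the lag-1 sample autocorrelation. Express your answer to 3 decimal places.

-0.649

Mean z̄ = (65 + 80 + 63 + 76 + 66 + 75 + 75 + 73 + 67 + 69)/10 = 70.9000
Numerator Σ_{t=1}^{9}(z_t−z̄)(z_{t+1}−z̄) = -186.3100
Denominator Σ(z_t−z̄)² = 286.9000
r_1 = -186.3100 / 286.9000 = -0.649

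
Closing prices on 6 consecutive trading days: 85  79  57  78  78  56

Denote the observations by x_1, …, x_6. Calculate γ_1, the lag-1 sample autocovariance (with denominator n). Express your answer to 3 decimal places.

-27.449

Mean x̄ = (85 + 79 + 57 + 78 + 78 + 56)/6 = 72.1667
Σ_{t=1}^{5}(x_t−x̄)(x_{t+1}−x̄) = -164.6944
γ_1 = -164.6944 / 6 = -27.449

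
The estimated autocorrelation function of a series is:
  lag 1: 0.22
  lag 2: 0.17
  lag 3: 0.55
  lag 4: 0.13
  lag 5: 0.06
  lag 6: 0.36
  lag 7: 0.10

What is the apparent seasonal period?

The largest autocorrelation is r_3 = 0.55, with a weaker echo at lag 6 (0.36); the remaining lags stay at or below 0.22. The elevated value at lag 1 (0.22), dropping to 0.17 at lag 2, reflects decaying short-term dependence rather than seasonality.
The dominant spike at lag 3 indicates a seasonal period of 3.

3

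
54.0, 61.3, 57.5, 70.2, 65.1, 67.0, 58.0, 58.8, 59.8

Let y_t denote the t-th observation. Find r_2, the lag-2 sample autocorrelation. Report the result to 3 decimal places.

Mean ȳ = (54.0 + 61.3 + 57.5 + 70.2 + 65.1 + 67.0 + 58.0 + 58.8 + 59.8)/9 = 61.3000
Σ(y_t−ȳ)(y_{t+2}−ȳ) = (27.7400) + (0.0000) + (-14.4400) + (50.7300) + (-12.5400) + (-14.2500) + (4.9500) = 42.1900
Denominator Σ(y_t−ȳ)² = 213.2600
r_2 = 42.1900 / 213.2600 = 0.198

0.198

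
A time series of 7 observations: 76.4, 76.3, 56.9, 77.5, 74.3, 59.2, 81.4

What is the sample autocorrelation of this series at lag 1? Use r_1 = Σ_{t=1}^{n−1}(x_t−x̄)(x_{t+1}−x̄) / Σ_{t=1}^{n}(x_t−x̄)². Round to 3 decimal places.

Mean x̄ = (76.4 + 76.3 + 56.9 + 77.5 + 74.3 + 59.2 + 81.4)/7 = 71.7143
Deviations from mean: 4.6857, 4.5857, -14.8143, 5.7857, 2.5857, -12.5143, 9.6857
Σ(x_t−x̄)(x_{t+1}−x̄) = (21.4873) + (-67.9341) + (-85.7112) + (14.9602) + (-32.3584) + (-121.2098) = -270.7659
Denominator Σ(x_t−x̄)² = 553.0286
r_1 = -270.7659 / 553.0286 = -0.490

-0.490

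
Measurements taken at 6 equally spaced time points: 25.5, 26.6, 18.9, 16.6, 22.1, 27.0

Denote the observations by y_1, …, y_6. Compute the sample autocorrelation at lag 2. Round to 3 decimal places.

Mean ȳ = (25.5 + 26.6 + 18.9 + 16.6 + 22.1 + 27.0)/6 = 22.7833
Deviations from mean: 2.7167, 3.8167, -3.8833, -6.1833, -0.6833, 4.2167
Numerator Σ_{t=1}^{4}(y_t−ȳ)(y_{t+2}−ȳ) = -57.5689
Denominator Σ(y_t−ȳ)² = 93.5083
r_2 = -57.5689 / 93.5083 = -0.616

-0.616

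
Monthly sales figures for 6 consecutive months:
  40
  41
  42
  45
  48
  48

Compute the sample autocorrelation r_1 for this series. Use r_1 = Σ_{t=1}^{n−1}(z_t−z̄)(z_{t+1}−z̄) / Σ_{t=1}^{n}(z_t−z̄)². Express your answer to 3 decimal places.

Mean z̄ = (40 + 41 + 42 + 45 + 48 + 48)/6 = 44.0000
Deviations from mean: -4.0000, -3.0000, -2.0000, 1.0000, 4.0000, 4.0000
Numerator Σ_{t=1}^{5}(z_t−z̄)(z_{t+1}−z̄) = 36.0000
Denominator Σ(z_t−z̄)² = 62.0000
r_1 = 36.0000 / 62.0000 = 0.581

0.581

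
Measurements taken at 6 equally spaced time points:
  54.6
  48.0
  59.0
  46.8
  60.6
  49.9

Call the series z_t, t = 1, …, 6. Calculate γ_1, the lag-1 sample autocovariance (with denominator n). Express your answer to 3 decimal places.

Mean z̄ = (54.6 + 48.0 + 59.0 + 46.8 + 60.6 + 49.9)/6 = 53.1500
Deviations: 1.4500, -5.1500, 5.8500, -6.3500, 7.4500, -3.2500
Σ_{t=1}^{5}(z_t−z̄)(z_{t+1}−z̄) = -146.2625
γ_1 = -146.2625 / 6 = -24.377

-24.377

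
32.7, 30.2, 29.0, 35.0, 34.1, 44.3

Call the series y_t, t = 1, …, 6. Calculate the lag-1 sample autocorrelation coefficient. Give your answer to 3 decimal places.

Mean ȳ = (32.7 + 30.2 + 29.0 + 35.0 + 34.1 + 44.3)/6 = 34.2167
Σ(y_t−ȳ)(y_{t+1}−ȳ) = (6.0919) + (20.9536) + (-4.0864) + (-0.0914) + (-1.1764) = 21.6914
Denominator Σ(y_t−ȳ)² = 147.9483
r_1 = 21.6914 / 147.9483 = 0.147

0.147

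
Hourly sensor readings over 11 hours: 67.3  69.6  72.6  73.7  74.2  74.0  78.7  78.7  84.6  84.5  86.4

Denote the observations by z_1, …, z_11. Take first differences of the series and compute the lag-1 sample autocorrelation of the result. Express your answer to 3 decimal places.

-0.582

First differences Δz: 2.3, 3.0, 1.1, 0.5, -0.2, 4.7, 0.0, 5.9, -0.1, 1.9
Mean of differences = 1.9100
Numerator Σ(Δz_t−Δz̄)(Δz_{t+1}−Δz̄) = -23.1771
Denominator Σ(Δz_t−Δz̄)² = 39.8290
r_1(Δz) = -23.1771 / 39.8290 = -0.582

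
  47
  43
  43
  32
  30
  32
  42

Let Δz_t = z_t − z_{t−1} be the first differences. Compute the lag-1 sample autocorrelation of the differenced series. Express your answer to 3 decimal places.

0.117

First differences Δz: -4, 0, -11, -2, 2, 10
Mean of differences = -0.8333
Numerator Σ(Δz_t−Δz̄)(Δz_{t+1}−Δz̄) = 28.1389
Denominator Σ(Δz_t−Δz̄)² = 240.8333
r_1(Δz) = 28.1389 / 240.8333 = 0.117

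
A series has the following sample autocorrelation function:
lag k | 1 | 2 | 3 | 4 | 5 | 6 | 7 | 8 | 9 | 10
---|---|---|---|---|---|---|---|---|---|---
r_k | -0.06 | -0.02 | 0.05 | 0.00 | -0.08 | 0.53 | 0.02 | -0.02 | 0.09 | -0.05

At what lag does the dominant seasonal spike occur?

The largest autocorrelation is r_6 = 0.53; the remaining lags stay at or below 0.09.
The dominant spike at lag 6 indicates a seasonal period of 6.

6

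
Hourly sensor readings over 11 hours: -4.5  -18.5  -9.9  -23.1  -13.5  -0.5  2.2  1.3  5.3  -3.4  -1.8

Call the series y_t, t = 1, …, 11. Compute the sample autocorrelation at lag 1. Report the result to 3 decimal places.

0.498

Mean ȳ = (-4.5 − 18.5 − 9.9 − 23.1 − 13.5 − 0.5 + 2.2 + 1.3 + 5.3 − 3.4 − 1.8)/11 = -6.0364
Numerator Σ_{t=1}^{10}(y_t−ȳ)(y_{t+1}−ȳ) = 411.2169
Denominator Σ(y_t−ȳ)² = 825.2255
r_1 = 411.2169 / 825.2255 = 0.498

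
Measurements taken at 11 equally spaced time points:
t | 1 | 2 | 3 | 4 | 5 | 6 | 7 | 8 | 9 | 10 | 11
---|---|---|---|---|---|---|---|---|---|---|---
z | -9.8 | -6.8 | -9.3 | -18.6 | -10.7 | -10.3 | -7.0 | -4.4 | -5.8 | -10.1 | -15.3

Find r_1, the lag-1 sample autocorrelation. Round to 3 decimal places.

0.242

Mean z̄ = (-9.8 − 6.8 − 9.3 − 18.6 − 10.7 − 10.3 − 7.0 − 4.4 − 5.8 − 10.1 − 15.3)/11 = -9.8273
Numerator Σ_{t=1}^{10}(z_t−z̄)(z_{t+1}−z̄) = 41.3811
Denominator Σ(z_t−z̄)² = 171.0818
r_1 = 41.3811 / 171.0818 = 0.242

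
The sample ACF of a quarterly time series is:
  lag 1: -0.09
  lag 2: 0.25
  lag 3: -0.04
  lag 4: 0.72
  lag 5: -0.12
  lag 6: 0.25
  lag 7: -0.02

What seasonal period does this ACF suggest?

4

The largest autocorrelation is r_4 = 0.72; the remaining lags stay at or below 0.25.
The dominant spike at lag 4 indicates a seasonal period of 4.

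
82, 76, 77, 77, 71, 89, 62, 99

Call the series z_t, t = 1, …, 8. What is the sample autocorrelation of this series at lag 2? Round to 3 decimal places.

Mean z̄ = (82 + 76 + 77 + 77 + 71 + 89 + 62 + 99)/8 = 79.1250
Deviations from mean: 2.8750, -3.1250, -2.1250, -2.1250, -8.1250, 9.8750, -17.1250, 19.8750
Σ(z_t−z̄)(z_{t+2}−z̄) = (-6.1094) + (6.6406) + (17.2656) + (-20.9844) + (139.1406) + (196.2656) = 332.2188
Denominator Σ(z_t−z̄)² = 878.8750
r_2 = 332.2188 / 878.8750 = 0.378

0.378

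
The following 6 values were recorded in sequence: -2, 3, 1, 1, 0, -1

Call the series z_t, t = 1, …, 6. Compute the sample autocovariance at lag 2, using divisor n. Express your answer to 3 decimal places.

-0.148

Mean z̄ = (-2 + 3 + 1 + 1 + 0 − 1)/6 = 0.3333
Deviations: -2.3333, 2.6667, 0.6667, 0.6667, -0.3333, -1.3333
Σ_{t=1}^{4}(z_t−z̄)(z_{t+2}−z̄) = -0.8889
γ_2 = -0.8889 / 6 = -0.148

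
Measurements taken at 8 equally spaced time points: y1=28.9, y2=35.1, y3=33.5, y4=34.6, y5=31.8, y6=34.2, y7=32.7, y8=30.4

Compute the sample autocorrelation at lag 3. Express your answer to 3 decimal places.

-0.185

Mean ȳ = (28.9 + 35.1 + 33.5 + 34.6 + 31.8 + 34.2 + 32.7 + 30.4)/8 = 32.6500
Deviations from mean: -3.7500, 2.4500, 0.8500, 1.9500, -0.8500, 1.5500, 0.0500, -2.2500
Σ(y_t−ȳ)(y_{t+3}−ȳ) = (-7.3125) + (-2.0825) + (1.3175) + (0.0975) + (1.9125) = -6.0675
Denominator Σ(y_t−ȳ)² = 32.7800
r_3 = -6.0675 / 32.7800 = -0.185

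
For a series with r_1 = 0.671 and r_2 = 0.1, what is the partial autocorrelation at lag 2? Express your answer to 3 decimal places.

-0.637

φ_{22} = (r_2 − r_1²) / (1 − r_1²)
r_1² = (0.671)² = 0.450241
Numerator = 0.1 − 0.4502 = -0.3502; denominator = 1 − 0.4502 = 0.5498
φ_{22} = -0.3502 / 0.5498 = -0.637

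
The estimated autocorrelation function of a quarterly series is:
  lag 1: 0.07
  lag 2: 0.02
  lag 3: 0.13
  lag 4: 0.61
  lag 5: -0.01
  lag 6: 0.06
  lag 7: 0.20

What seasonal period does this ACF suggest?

4

The largest autocorrelation is r_4 = 0.61; the remaining lags stay at or below 0.20.
The dominant spike at lag 4 indicates a seasonal period of 4.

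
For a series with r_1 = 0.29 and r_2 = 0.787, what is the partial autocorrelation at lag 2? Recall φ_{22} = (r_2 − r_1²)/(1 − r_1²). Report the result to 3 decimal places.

0.767

φ_{22} = (r_2 − r_1²) / (1 − r_1²)
r_1² = (0.29)² = 0.0841
Numerator = 0.787 − 0.0841 = 0.7029; denominator = 1 − 0.0841 = 0.9159
φ_{22} = 0.7029 / 0.9159 = 0.767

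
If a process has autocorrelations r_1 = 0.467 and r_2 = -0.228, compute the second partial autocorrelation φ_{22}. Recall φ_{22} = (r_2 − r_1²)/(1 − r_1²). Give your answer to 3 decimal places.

-0.571

φ_{22} = (r_2 − r_1²) / (1 − r_1²)
r_1² = (0.467)² = 0.218089
Numerator = -0.228 − 0.2181 = -0.4461; denominator = 1 − 0.2181 = 0.7819
φ_{22} = -0.4461 / 0.7819 = -0.571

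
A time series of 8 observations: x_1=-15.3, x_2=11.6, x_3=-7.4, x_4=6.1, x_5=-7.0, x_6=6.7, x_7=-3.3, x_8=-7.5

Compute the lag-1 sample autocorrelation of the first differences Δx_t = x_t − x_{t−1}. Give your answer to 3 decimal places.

-0.694

First differences Δx: 26.9, -19.0, 13.5, -13.1, 13.7, -10.0, -4.2
Mean of differences = 1.1143
Numerator Σ(Δx_t−Δx̄)(Δx_{t+1}−Δx̄) = -1203.5588
Denominator Σ(Δx_t−Δx̄)² = 1735.1086
r_1(Δx) = -1203.5588 / 1735.1086 = -0.694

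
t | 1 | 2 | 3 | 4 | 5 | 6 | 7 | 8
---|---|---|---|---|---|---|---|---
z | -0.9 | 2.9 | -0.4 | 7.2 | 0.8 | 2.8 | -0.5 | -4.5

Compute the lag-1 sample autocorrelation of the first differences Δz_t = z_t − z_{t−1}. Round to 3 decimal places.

First differences Δz: 3.8, -3.3, 7.6, -6.4, 2.0, -3.3, -4.0
Mean of differences = -0.5143
Numerator Σ(Δz_t−Δz̄)(Δz_{t+1}−Δz̄) = -94.4731
Denominator Σ(Δz_t−Δz̄)² = 153.0886
r_1(Δz) = -94.4731 / 153.0886 = -0.617

-0.617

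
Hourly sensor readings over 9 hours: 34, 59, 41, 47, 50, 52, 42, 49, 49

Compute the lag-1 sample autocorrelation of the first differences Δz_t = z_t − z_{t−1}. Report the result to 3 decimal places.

First differences Δz: 25, -18, 6, 3, 2, -10, 7, 0
Mean of differences = 1.8750
Numerator Σ(Δz_t−Δz̄)(Δz_{t+1}−Δz̄) = -608.7656
Denominator Σ(Δz_t−Δz̄)² = 1118.8750
r_1(Δz) = -608.7656 / 1118.8750 = -0.544

-0.544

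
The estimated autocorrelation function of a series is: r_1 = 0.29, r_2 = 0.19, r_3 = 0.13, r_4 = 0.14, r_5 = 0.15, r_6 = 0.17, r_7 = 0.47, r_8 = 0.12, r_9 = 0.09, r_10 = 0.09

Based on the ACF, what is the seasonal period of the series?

7

The largest autocorrelation is r_7 = 0.47; the remaining lags stay at or below 0.29. The elevated value at lag 1 (0.29), dropping to 0.19 at lag 2, reflects decaying short-term dependence rather than seasonality.
The dominant spike at lag 7 indicates a seasonal period of 7.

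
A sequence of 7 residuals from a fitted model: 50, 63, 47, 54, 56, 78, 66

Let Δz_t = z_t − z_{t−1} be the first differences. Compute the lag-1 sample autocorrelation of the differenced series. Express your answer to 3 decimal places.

-0.539

First differences Δz: 13, -16, 7, 2, 22, -12
Mean of differences = 2.6667
Numerator Σ(Δz_t−Δz̄)(Δz_{t+1}−Δz̄) = -573.1111
Denominator Σ(Δz_t−Δz̄)² = 1063.3333
r_1(Δz) = -573.1111 / 1063.3333 = -0.539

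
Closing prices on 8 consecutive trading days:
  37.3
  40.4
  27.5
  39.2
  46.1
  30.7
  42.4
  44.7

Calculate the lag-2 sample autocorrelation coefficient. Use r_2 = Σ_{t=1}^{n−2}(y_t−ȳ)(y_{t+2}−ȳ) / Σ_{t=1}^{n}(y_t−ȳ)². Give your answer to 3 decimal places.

-0.311

Mean ȳ = (37.3 + 40.4 + 27.5 + 39.2 + 46.1 + 30.7 + 42.4 + 44.7)/8 = 38.5375
Deviations from mean: -1.2375, 1.8625, -11.0375, 0.6625, 7.5625, -7.8375, 3.8625, 6.1625
Σ(y_t−ȳ)(y_{t+2}−ȳ) = (13.6589) + (1.2339) + (-83.4711) + (-5.1923) + (29.2102) + (-48.2986) = -92.8591
Denominator Σ(y_t−ȳ)² = 298.7788
r_2 = -92.8591 / 298.7788 = -0.311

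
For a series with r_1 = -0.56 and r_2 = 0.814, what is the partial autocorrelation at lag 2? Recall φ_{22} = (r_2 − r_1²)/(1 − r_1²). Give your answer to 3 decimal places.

0.729

φ_{22} = (r_2 − r_1²) / (1 − r_1²)
r_1² = (-0.56)² = 0.3136
Numerator = 0.814 − 0.3136 = 0.5004; denominator = 1 − 0.3136 = 0.6864
φ_{22} = 0.5004 / 0.6864 = 0.729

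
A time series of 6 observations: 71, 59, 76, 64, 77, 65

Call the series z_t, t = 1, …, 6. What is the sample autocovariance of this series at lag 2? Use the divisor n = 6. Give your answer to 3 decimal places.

23.407

Mean z̄ = (71 + 59 + 76 + 64 + 77 + 65)/6 = 68.6667
Σ_{t=1}^{4}(z_t−z̄)(z_{t+2}−z̄) = 140.4444
γ_2 = 140.4444 / 6 = 23.407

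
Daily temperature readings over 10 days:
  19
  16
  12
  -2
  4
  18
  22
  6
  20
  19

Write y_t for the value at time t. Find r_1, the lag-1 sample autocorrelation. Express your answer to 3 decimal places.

0.166

Mean ȳ = (19 + 16 + 12 − 2 + 4 + 18 + 22 + 6 + 20 + 19)/10 = 13.4000
Numerator Σ_{t=1}^{9}(y_t−ȳ)(y_{t+1}−ȳ) = 98.0400
Denominator Σ(y_t−ȳ)² = 590.4000
r_1 = 98.0400 / 590.4000 = 0.166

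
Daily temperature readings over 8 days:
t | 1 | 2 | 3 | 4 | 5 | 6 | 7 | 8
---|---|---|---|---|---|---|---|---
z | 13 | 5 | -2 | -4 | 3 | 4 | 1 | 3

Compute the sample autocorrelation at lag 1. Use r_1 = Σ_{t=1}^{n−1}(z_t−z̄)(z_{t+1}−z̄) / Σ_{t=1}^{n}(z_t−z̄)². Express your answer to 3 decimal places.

0.228

Mean z̄ = (13 + 5 − 2 − 4 + 3 + 4 + 1 + 3)/8 = 2.8750
Deviations from mean: 10.1250, 2.1250, -4.8750, -6.8750, 0.1250, 1.1250, -1.8750, 0.1250
Σ(z_t−z̄)(z_{t+1}−z̄) = (21.5156) + (-10.3594) + (33.5156) + (-0.8594) + (0.1406) + (-2.1094) + (-0.2344) = 41.6094
Denominator Σ(z_t−z̄)² = 182.8750
r_1 = 41.6094 / 182.8750 = 0.228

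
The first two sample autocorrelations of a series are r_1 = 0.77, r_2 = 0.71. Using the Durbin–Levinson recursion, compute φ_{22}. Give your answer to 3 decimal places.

0.288

φ_{22} = (r_2 − r_1²) / (1 − r_1²)
r_1² = (0.77)² = 0.5929
Numerator = 0.71 − 0.5929 = 0.1171; denominator = 1 − 0.5929 = 0.4071
φ_{22} = 0.1171 / 0.4071 = 0.288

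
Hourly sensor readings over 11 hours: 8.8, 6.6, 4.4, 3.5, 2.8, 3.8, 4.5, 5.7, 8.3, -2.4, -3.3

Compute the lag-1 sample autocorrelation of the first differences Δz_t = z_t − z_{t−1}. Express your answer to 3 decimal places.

First differences Δz: -2.2, -2.2, -0.9, -0.7, 1.0, 0.7, 1.2, 2.6, -10.7, -0.9
Mean of differences = -1.2100
Numerator Σ(Δz_t−Δz̄)(Δz_{t+1}−Δz̄) = -19.1341
Denominator Σ(Δz_t−Δz̄)² = 121.3290
r_1(Δz) = -19.1341 / 121.3290 = -0.158

-0.158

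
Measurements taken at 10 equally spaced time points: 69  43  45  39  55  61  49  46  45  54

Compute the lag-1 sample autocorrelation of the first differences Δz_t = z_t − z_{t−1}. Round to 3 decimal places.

First differences Δz: -26, 2, -6, 16, 6, -12, -3, -1, 9
Mean of differences = -1.6667
Numerator Σ(Δz_t−Δz̄)(Δz_{t+1}−Δz̄) = -105.4444
Denominator Σ(Δz_t−Δz̄)² = 1218.0000
r_1(Δz) = -105.4444 / 1218.0000 = -0.087

-0.087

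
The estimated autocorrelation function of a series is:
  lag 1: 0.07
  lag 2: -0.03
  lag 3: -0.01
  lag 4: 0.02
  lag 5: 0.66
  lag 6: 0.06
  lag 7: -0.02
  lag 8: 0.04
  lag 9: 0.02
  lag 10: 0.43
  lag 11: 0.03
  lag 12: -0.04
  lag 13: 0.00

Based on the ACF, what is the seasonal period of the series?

5

The largest autocorrelation is r_5 = 0.66, with a weaker echo at lag 10 (0.43); the remaining lags stay at or below 0.07.
The dominant spike at lag 5 indicates a seasonal period of 5.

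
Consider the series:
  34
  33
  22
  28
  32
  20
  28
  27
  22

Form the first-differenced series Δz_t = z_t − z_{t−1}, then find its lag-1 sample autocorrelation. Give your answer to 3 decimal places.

-0.485

First differences Δz: -1, -11, 6, 4, -12, 8, -1, -5
Mean of differences = -1.5000
Numerator Σ(Δz_t−Δz̄)(Δz_{t+1}−Δz̄) = -189.2500
Denominator Σ(Δz_t−Δz̄)² = 390.0000
r_1(Δz) = -189.2500 / 390.0000 = -0.485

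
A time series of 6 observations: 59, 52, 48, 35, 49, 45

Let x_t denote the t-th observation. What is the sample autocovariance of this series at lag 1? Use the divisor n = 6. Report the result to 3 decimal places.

4.667

Mean x̄ = (59 + 52 + 48 + 35 + 49 + 45)/6 = 48.0000
Σ_{t=1}^{5}(x_t−x̄)(x_{t+1}−x̄) = 28.0000
γ_1 = 28.0000 / 6 = 4.667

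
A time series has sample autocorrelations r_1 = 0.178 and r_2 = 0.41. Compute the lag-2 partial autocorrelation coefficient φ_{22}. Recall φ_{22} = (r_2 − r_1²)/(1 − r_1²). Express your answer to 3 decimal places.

0.391

φ_{22} = (r_2 − r_1²) / (1 − r_1²)
r_1² = (0.178)² = 0.031684
Numerator = 0.41 − 0.0317 = 0.3783; denominator = 1 − 0.0317 = 0.9683
φ_{22} = 0.3783 / 0.9683 = 0.391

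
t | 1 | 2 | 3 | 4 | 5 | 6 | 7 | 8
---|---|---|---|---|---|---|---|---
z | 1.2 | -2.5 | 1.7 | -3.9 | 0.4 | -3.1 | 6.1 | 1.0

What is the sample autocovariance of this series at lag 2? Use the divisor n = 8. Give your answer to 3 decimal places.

3.053

Mean z̄ = (1.2 − 2.5 + 1.7 − 3.9 + 0.4 − 3.1 + 6.1 + 1.0)/8 = 0.1125
Deviations: 1.0875, -2.6125, 1.5875, -4.0125, 0.2875, -3.2125, 5.9875, 0.8875
Σ_{t=1}^{6}(z_t−z̄)(z_{t+2}−z̄) = 24.4259
γ_2 = 24.4259 / 8 = 3.053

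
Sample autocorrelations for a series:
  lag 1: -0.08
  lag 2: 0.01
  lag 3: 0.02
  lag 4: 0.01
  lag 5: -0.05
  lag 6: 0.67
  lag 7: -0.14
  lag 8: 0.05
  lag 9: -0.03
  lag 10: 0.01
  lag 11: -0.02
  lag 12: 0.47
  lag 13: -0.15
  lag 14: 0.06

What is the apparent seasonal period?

The largest autocorrelation is r_6 = 0.67, with a weaker echo at lag 12 (0.47); the remaining lags stay at or below 0.06.
The dominant spike at lag 6 indicates a seasonal period of 6.

6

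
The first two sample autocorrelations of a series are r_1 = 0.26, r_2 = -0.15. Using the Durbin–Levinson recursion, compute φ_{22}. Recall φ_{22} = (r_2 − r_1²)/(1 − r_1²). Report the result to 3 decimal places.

-0.233

φ_{22} = (r_2 − r_1²) / (1 − r_1²)
r_1² = (0.26)² = 0.0676
Numerator = -0.15 − 0.0676 = -0.2176; denominator = 1 − 0.0676 = 0.9324
φ_{22} = -0.2176 / 0.9324 = -0.233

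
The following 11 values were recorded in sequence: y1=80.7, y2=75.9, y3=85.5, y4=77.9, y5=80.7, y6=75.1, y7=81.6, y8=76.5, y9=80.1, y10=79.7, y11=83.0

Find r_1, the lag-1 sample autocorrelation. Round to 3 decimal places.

Mean ȳ = (80.7 + 75.9 + 85.5 + 77.9 + 80.7 + 75.1 + 81.6 + 76.5 + 80.1 + 79.7 + 83.0)/11 = 79.7000
Numerator Σ_{t=1}^{10}(y_t−ȳ)(y_{t+1}−ȳ) = -58.7800
Denominator Σ(y_t−ȳ)² = 99.3800
r_1 = -58.7800 / 99.3800 = -0.591

-0.591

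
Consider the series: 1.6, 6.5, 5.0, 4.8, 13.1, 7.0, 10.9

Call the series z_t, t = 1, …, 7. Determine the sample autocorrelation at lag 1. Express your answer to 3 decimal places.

-0.058

Mean z̄ = (1.6 + 6.5 + 5.0 + 4.8 + 13.1 + 7.0 + 10.9)/7 = 6.9857
Deviations from mean: -5.3857, -0.4857, -1.9857, -2.1857, 6.1143, 0.0143, 3.9143
Σ(z_t−z̄)(z_{t+1}−z̄) = (2.6159) + (0.9645) + (4.3402) + (-13.3641) + (0.0873) + (0.0559) = -5.3002
Denominator Σ(z_t−z̄)² = 90.6686
r_1 = -5.3002 / 90.6686 = -0.058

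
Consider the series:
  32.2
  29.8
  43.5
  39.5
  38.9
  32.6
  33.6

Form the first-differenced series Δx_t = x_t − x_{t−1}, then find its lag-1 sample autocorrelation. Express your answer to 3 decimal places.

-0.354

First differences Δx: -2.4, 13.7, -4.0, -0.6, -6.3, 1.0
Mean of differences = 0.2333
Numerator Σ(Δx_t−Δx̄)(Δx_{t+1}−Δx̄) = -88.5078
Denominator Σ(Δx_t−Δx̄)² = 250.1733
r_1(Δx) = -88.5078 / 250.1733 = -0.354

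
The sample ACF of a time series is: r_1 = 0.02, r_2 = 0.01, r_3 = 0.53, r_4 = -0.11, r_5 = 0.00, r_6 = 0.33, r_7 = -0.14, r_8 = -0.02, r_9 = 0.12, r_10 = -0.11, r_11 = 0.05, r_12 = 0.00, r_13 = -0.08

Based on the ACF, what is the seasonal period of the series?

3

The largest autocorrelation is r_3 = 0.53, with a weaker echo at lag 6 (0.33); the remaining lags stay at or below 0.12.
The dominant spike at lag 3 indicates a seasonal period of 3.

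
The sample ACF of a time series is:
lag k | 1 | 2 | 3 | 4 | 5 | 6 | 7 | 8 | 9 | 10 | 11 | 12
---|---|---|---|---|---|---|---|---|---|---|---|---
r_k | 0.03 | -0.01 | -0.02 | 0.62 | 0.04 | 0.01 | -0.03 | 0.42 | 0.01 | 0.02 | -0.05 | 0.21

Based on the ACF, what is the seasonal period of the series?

The largest autocorrelation is r_4 = 0.62, with weaker echoes at lags 8 (0.42) and 12 (0.21); the remaining lags stay at or below 0.04.
The dominant spike at lag 4 indicates a seasonal period of 4.

4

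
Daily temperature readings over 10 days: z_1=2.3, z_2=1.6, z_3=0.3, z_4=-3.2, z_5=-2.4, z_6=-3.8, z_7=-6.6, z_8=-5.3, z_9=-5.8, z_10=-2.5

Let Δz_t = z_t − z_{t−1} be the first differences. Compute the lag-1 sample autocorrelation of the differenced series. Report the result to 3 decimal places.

First differences Δz: -0.7, -1.3, -3.5, 0.8, -1.4, -2.8, 1.3, -0.5, 3.3
Mean of differences = -0.5333
Numerator Σ(Δz_t−Δz̄)(Δz_{t+1}−Δz̄) = -4.7111
Denominator Σ(Δz_t−Δz̄)² = 35.1400
r_1(Δz) = -4.7111 / 35.1400 = -0.134

-0.134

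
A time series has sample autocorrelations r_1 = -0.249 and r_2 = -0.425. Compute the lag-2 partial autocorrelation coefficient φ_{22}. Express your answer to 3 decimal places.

-0.519

φ_{22} = (r_2 − r_1²) / (1 − r_1²)
r_1² = (-0.249)² = 0.062001
Numerator = -0.425 − 0.0620 = -0.4870; denominator = 1 − 0.0620 = 0.9380
φ_{22} = -0.4870 / 0.9380 = -0.519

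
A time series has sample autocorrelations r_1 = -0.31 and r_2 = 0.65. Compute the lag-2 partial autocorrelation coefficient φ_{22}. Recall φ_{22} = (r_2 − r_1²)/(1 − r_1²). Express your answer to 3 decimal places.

φ_{22} = (r_2 − r_1²) / (1 − r_1²)
r_1² = (-0.31)² = 0.0961
Numerator = 0.65 − 0.0961 = 0.5539; denominator = 1 − 0.0961 = 0.9039
φ_{22} = 0.5539 / 0.9039 = 0.613

0.613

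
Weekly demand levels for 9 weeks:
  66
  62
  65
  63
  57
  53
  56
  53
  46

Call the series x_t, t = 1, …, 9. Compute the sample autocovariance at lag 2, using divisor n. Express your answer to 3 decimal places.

10.602

Mean x̄ = (66 + 62 + 65 + 63 + 57 + 53 + 56 + 53 + 46)/9 = 57.8889
Σ_{t=1}^{7}(x_t−x̄)(x_{t+2}−x̄) = 95.4198
γ_2 = 95.4198 / 9 = 10.602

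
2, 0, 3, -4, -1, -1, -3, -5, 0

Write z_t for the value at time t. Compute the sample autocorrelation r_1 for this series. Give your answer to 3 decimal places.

Mean z̄ = (2 + 0 + 3 − 4 − 1 − 1 − 3 − 5 + 0)/9 = -1.0000
Numerator Σ_{t=1}^{8}(z_t−z̄)(z_{t+1}−z̄) = -1.0000
Denominator Σ(z_t−z̄)² = 56.0000
r_1 = -1.0000 / 56.0000 = -0.018

-0.018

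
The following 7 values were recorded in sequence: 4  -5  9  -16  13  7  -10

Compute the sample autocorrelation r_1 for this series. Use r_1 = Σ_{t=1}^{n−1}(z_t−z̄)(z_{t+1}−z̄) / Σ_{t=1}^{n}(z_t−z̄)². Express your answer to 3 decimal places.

-0.573

Mean z̄ = (4 − 5 + 9 − 16 + 13 + 7 − 10)/7 = 0.2857
Deviations from mean: 3.7143, -5.2857, 8.7143, -16.2857, 12.7143, 6.7143, -10.2857
Σ(z_t−z̄)(z_{t+1}−z̄) = (-19.6327) + (-46.0612) + (-141.9184) + (-207.0612) + (85.3673) + (-69.0612) = -398.3673
Denominator Σ(z_t−z̄)² = 695.4286
r_1 = -398.3673 / 695.4286 = -0.573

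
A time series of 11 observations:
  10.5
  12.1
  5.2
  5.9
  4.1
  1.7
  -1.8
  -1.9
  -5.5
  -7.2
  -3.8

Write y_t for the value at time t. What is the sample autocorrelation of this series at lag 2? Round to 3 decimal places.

Mean ȳ = (10.5 + 12.1 + 5.2 + 5.9 + 4.1 + 1.7 − 1.8 − 1.9 − 5.5 − 7.2 − 3.8)/11 = 1.7545
Numerator Σ_{t=1}^{9}(y_t−ȳ)(y_{t+2}−ȳ) = 171.5431
Denominator Σ(y_t−ȳ)² = 407.7273
r_2 = 171.5431 / 407.7273 = 0.421

0.421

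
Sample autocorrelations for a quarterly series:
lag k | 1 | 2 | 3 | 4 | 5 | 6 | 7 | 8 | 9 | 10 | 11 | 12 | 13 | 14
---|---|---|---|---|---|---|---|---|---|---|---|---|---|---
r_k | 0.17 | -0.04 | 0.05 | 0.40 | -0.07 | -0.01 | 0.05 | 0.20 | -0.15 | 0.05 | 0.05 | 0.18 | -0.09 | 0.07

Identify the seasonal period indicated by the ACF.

4

The largest autocorrelation is r_4 = 0.40, with weaker echoes at lags 8 (0.20) and 12 (0.18); the remaining lags stay at or below 0.17.
The dominant spike at lag 4 indicates a seasonal period of 4.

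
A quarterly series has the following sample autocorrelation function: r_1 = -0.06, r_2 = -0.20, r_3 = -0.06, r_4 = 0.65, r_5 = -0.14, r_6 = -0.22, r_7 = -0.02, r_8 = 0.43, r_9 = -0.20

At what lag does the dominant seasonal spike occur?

4

The largest autocorrelation is r_4 = 0.65, with a weaker echo at lag 8 (0.43); the remaining lags stay at or below -0.02.
The dominant spike at lag 4 indicates a seasonal period of 4.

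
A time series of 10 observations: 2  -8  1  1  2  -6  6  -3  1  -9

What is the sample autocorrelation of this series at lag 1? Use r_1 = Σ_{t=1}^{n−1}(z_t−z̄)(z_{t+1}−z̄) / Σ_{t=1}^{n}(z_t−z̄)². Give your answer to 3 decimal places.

-0.493

Mean z̄ = (2 − 8 + 1 + 1 + 2 − 6 + 6 − 3 + 1 − 9)/10 = -1.3000
Numerator Σ_{t=1}^{9}(z_t−z̄)(z_{t+1}−z̄) = -108.4900
Denominator Σ(z_t−z̄)² = 220.1000
r_1 = -108.4900 / 220.1000 = -0.493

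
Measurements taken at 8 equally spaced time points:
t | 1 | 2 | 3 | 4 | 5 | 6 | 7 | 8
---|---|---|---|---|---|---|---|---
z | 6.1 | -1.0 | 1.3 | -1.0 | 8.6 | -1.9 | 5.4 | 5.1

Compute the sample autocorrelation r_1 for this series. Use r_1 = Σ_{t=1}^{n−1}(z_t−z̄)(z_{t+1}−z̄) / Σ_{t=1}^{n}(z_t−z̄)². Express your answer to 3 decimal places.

Mean z̄ = (6.1 − 1.0 + 1.3 − 1.0 + 8.6 − 1.9 + 5.4 + 5.1)/8 = 2.8250
Deviations from mean: 3.2750, -3.8250, -1.5250, -3.8250, 5.7750, -4.7250, 2.5750, 2.2750
Σ(z_t−z̄)(z_{t+1}−z̄) = (-12.5269) + (5.8331) + (5.8331) + (-22.0894) + (-27.2869) + (-12.1669) + (5.8581) = -56.5456
Denominator Σ(z_t−z̄)² = 109.7950
r_1 = -56.5456 / 109.7950 = -0.515

-0.515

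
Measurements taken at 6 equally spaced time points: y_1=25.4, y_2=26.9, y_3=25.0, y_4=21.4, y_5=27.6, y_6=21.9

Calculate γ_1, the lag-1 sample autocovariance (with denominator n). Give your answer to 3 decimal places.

Mean ȳ = (25.4 + 26.9 + 25.0 + 21.4 + 27.6 + 21.9)/6 = 24.7000
Σ_{t=1}^{5}(y_t−ȳ)(y_{t+1}−ȳ) = -16.4800
γ_1 = -16.4800 / 6 = -2.747

-2.747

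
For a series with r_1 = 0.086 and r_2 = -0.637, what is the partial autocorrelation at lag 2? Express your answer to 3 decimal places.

-0.649

φ_{22} = (r_2 − r_1²) / (1 − r_1²)
r_1² = (0.086)² = 0.007396
Numerator = -0.637 − 0.0074 = -0.6444; denominator = 1 − 0.0074 = 0.9926
φ_{22} = -0.6444 / 0.9926 = -0.649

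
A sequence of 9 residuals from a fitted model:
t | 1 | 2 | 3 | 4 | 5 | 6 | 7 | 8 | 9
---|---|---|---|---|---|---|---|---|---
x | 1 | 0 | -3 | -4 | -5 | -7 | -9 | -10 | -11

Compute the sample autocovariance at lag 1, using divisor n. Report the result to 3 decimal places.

10.988

Mean x̄ = (1 + 0 − 3 − 4 − 5 − 7 − 9 − 10 − 11)/9 = -5.3333
Σ_{t=1}^{8}(x_t−x̄)(x_{t+1}−x̄) = 98.8889
γ_1 = 98.8889 / 9 = 10.988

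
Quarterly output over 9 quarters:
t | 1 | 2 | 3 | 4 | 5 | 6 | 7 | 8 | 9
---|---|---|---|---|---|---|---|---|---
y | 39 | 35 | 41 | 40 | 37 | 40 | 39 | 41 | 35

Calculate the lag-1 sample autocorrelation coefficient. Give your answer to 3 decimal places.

-0.412

Mean ȳ = (39 + 35 + 41 + 40 + 37 + 40 + 39 + 41 + 35)/9 = 38.5556
Numerator Σ_{t=1}^{8}(y_t−ȳ)(y_{t+1}−ȳ) = -18.1975
Denominator Σ(y_t−ȳ)² = 44.2222
r_1 = -18.1975 / 44.2222 = -0.412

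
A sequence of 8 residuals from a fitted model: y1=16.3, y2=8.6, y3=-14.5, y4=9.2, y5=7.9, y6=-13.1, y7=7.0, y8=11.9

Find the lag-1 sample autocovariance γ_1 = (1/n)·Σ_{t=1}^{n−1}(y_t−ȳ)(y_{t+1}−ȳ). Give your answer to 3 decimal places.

-24.461

Mean ȳ = (16.3 + 8.6 − 14.5 + 9.2 + 7.9 − 13.1 + 7.0 + 11.9)/8 = 4.1625
Deviations: 12.1375, 4.4375, -18.6625, 5.0375, 3.7375, -17.2625, 2.8375, 7.7375
Σ_{t=1}^{7}(y_t−ȳ)(y_{t+1}−ȳ) = -195.6852
γ_1 = -195.6852 / 8 = -24.461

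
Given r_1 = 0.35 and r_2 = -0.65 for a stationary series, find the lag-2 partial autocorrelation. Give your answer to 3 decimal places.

-0.880

φ_{22} = (r_2 − r_1²) / (1 − r_1²)
r_1² = (0.35)² = 0.1225
Numerator = -0.65 − 0.1225 = -0.7725; denominator = 1 − 0.1225 = 0.8775
φ_{22} = -0.7725 / 0.8775 = -0.880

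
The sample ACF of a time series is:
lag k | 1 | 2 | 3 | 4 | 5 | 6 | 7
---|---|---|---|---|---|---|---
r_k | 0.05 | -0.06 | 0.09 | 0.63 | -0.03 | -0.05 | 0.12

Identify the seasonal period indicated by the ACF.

4

The largest autocorrelation is r_4 = 0.63; the remaining lags stay at or below 0.12.
The dominant spike at lag 4 indicates a seasonal period of 4.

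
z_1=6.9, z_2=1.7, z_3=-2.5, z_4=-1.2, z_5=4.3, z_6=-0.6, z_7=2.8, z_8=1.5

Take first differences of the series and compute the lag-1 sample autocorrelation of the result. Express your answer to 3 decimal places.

First differences Δz: -5.2, -4.2, 1.3, 5.5, -4.9, 3.4, -1.3
Mean of differences = -0.7714
Numerator Σ(Δz_t−Δz̄)(Δz_{t+1}−Δz̄) = -24.2465
Denominator Σ(Δz_t−Δz̄)² = 109.7143
r_1(Δz) = -24.2465 / 109.7143 = -0.221

-0.221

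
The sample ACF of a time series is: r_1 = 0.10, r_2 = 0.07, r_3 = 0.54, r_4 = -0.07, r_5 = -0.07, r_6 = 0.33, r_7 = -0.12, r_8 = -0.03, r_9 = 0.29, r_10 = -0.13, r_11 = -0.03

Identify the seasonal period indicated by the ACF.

The largest autocorrelation is r_3 = 0.54, with weaker echoes at lags 6 (0.33) and 9 (0.29); the remaining lags stay at or below 0.10.
The dominant spike at lag 3 indicates a seasonal period of 3.

3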